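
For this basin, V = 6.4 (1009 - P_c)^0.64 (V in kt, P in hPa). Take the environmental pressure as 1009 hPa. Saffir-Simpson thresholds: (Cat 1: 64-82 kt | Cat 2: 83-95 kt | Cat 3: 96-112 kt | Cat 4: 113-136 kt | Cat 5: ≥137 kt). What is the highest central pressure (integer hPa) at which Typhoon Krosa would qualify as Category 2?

954 hPa

Category 2 begins at V = 83 kt.
Required ΔP = (83/6.4)^(1/0.64) = 12.969^1.562 ≈ 54.82 hPa.
P_c ≤ 1009 − 54.82 = 954.18, so the highest integer P_c is 954 hPa.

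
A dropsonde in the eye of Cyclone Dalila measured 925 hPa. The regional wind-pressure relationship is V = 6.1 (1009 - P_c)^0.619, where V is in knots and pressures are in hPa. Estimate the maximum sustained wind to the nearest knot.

ΔP = 1009 − 925 = 84 hPa.
84^0.619 ≈ 15.528.
V ≈ 6.1 × 15.528 ≈ 94.7 kt.

95 kt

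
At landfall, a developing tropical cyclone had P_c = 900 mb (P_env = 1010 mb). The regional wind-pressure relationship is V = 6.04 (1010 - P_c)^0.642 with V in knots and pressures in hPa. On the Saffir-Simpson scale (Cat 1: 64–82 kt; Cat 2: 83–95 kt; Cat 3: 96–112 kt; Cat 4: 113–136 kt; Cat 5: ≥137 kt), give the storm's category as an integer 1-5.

4

ΔP = 1010 − 900 = 110 mb.
V ≈ 6.04 × 110^0.642 = 6.04 × 20.44 ≈ 123 kt.
123 kt falls in the Category 4 band.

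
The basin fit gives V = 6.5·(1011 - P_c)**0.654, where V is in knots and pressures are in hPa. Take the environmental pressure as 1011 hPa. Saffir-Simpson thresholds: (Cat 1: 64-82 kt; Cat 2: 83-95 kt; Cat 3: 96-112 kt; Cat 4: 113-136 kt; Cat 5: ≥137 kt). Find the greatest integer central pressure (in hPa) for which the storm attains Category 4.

Category 4 begins at V = 113 kt.
Required ΔP = (113/6.5)^(1/0.654) = 17.385^1.529 ≈ 78.75 hPa.
P_c ≤ 1011 − 78.75 = 932.25, so the highest integer P_c is 932 hPa.

932 hPa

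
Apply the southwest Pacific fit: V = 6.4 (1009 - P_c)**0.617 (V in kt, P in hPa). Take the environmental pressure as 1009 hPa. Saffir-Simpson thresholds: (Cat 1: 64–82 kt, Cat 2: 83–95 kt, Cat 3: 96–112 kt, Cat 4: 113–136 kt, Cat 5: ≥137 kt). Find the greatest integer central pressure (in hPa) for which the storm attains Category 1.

967 hPa

Category 1 begins at V = 64 kt.
Required ΔP = (64/6.4)^(1/0.617) = 10.000^1.621 ≈ 41.76 hPa.
P_c ≤ 1009 − 41.76 = 967.24, so the highest integer P_c is 967 hPa.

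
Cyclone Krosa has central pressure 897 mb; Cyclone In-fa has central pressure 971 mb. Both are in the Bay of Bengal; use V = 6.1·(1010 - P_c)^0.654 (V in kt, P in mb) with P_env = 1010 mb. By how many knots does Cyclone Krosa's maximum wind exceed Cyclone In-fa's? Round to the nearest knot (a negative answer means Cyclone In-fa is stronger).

Cyclone Krosa: ΔP = 113; V ≈ 6.1 × 113^0.654 ≈ 134.29 kt.
Cyclone In-fa: ΔP = 39; V ≈ 6.1 × 39^0.654 ≈ 66.97 kt.
Difference ≈ 134.29 − 66.97 = 67.32 → 67 kt.

67 kt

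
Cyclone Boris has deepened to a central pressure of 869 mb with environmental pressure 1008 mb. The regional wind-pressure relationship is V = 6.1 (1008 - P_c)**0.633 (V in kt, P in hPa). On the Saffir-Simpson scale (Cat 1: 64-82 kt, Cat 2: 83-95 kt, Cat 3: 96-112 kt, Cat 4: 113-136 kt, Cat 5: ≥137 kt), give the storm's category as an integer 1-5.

5

ΔP = 1008 − 869 = 139 mb.
V ≈ 6.1 × 139^0.633 = 6.1 × 22.73 ≈ 139 kt.
139 kt falls in the Category 5 band.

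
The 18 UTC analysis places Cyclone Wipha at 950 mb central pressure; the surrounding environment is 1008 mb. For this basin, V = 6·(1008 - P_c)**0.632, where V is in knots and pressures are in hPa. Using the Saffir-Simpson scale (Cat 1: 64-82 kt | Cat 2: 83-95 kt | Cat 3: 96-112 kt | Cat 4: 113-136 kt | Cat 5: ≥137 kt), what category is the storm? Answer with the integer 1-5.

1

ΔP = 1008 − 950 = 58 mb.
V ≈ 6 × 58^0.632 = 6 × 13.02 ≈ 78 kt.
78 kt falls in the Category 1 band.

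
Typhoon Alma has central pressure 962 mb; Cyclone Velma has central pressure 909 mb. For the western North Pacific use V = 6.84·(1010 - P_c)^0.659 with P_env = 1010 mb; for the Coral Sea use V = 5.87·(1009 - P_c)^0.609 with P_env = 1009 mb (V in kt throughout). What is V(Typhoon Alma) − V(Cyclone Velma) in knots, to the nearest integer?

Typhoon Alma: ΔP = 48; V ≈ 6.84 × 48^0.659 ≈ 87.70 kt.
Cyclone Velma: ΔP = 100; V ≈ 5.87 × 100^0.609 ≈ 96.97 kt.
Difference ≈ 87.70 − 96.97 = -9.27 → -9 kt.

-9 kt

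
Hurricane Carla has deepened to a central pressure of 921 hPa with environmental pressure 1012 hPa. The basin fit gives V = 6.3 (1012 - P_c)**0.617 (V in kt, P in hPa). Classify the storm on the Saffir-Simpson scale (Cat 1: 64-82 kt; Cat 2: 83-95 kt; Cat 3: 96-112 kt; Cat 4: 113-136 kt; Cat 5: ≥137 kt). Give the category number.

3

ΔP = 1012 − 921 = 91 hPa.
V ≈ 6.3 × 91^0.617 = 6.3 × 16.17 ≈ 102 kt.
102 kt falls in the Category 3 band.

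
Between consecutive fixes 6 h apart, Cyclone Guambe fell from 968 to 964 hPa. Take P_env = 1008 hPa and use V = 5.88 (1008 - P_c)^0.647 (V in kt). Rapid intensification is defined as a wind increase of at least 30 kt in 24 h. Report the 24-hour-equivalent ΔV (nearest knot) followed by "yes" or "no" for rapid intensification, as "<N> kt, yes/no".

16 kt, no

V₁: ΔP = 40, V ≈ 5.88 × 40^0.647 ≈ 63.96 kt.
V₂: ΔP = 44, V ≈ 5.88 × 44^0.647 ≈ 68.03 kt.
ΔV over 6 h = 4.07 kt → 24 h equivalent = 4.07 × 24/6 ≈ 16.28 kt.
16 kt < 30 kt ⇒ not rapid intensification.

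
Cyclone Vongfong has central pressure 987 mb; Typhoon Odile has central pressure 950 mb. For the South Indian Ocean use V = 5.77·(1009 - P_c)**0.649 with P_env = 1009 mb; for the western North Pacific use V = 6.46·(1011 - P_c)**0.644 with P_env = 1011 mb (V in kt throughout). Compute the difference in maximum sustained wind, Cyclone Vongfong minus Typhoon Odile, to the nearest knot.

Cyclone Vongfong: ΔP = 22; V ≈ 5.77 × 22^0.649 ≈ 42.90 kt.
Typhoon Odile: ΔP = 61; V ≈ 6.46 × 61^0.644 ≈ 91.20 kt.
Difference ≈ 42.90 − 91.20 = -48.30 → -48 kt.

-48 kt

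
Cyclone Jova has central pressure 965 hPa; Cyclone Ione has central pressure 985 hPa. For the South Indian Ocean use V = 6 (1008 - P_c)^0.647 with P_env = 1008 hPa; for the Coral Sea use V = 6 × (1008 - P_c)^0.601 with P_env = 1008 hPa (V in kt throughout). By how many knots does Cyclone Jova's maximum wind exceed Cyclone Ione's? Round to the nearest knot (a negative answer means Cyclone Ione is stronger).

29 kt

Cyclone Jova: ΔP = 43; V ≈ 6 × 43^0.647 ≈ 68.39 kt.
Cyclone Ione: ΔP = 23; V ≈ 6 × 23^0.601 ≈ 39.50 kt.
Difference ≈ 68.39 − 39.50 = 28.89 → 29 kt.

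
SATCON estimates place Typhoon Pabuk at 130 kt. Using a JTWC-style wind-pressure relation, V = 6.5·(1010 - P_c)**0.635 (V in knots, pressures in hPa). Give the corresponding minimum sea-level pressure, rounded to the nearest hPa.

898 hPa

ΔP = (V / 6.5)^(1/0.635) = (130/6.5)^1.575.
130/6.5 = 20.000; 20.000^1.575 ≈ 111.91 hPa.
P_c = 1010 − 111.91 = 898.09 ≈ 898 hPa.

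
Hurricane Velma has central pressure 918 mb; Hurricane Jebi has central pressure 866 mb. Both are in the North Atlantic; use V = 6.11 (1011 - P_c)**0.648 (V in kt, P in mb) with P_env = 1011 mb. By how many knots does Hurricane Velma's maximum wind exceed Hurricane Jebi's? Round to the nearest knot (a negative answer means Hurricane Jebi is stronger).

Hurricane Velma: ΔP = 93; V ≈ 6.11 × 93^0.648 ≈ 115.24 kt.
Hurricane Jebi: ΔP = 145; V ≈ 6.11 × 145^0.648 ≈ 153.68 kt.
Difference ≈ 115.24 − 153.68 = -38.44 → -38 kt.

-38 kt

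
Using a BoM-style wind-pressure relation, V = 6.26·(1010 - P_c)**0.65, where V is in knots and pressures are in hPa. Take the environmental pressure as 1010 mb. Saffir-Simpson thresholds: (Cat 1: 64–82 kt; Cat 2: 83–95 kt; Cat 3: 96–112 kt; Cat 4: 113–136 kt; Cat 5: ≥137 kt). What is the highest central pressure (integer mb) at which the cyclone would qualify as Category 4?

924 mb

Category 4 begins at V = 113 kt.
Required ΔP = (113/6.26)^(1/0.65) = 18.051^1.538 ≈ 85.72 mb.
P_c ≤ 1010 − 85.72 = 924.28, so the highest integer P_c is 924 mb.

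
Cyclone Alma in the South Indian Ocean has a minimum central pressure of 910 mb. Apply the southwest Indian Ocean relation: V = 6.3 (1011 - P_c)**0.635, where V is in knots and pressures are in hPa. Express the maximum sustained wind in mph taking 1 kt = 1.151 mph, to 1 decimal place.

135.9 mph

ΔP = 1011 − 910 = 101 mb.
V ≈ 6.3 × 101^0.635 = 6.3 × 18.739 ≈ 118.055 kt.
118.055 × 1.151 ≈ 135.88 mph → 135.9 mph.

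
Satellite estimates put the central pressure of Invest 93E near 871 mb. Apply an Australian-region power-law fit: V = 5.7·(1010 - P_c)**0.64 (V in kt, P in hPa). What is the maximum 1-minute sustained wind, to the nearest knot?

ΔP = 1010 − 871 = 139 mb.
139^0.64 ≈ 23.525.
V ≈ 5.7 × 23.525 ≈ 134.1 kt.

134 kt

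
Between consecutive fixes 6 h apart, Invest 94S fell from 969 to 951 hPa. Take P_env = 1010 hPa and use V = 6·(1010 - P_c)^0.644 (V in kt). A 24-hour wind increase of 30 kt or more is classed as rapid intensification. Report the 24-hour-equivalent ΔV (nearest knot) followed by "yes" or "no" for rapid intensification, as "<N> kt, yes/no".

69 kt, yes

V₁: ΔP = 41, V ≈ 6 × 41^0.644 ≈ 65.58 kt.
V₂: ΔP = 59, V ≈ 6 × 59^0.644 ≈ 82.90 kt.
ΔV over 6 h = 17.32 kt → 24 h equivalent = 17.32 × 24/6 ≈ 69.28 kt.
69 kt ≥ 30 kt ⇒ rapid intensification.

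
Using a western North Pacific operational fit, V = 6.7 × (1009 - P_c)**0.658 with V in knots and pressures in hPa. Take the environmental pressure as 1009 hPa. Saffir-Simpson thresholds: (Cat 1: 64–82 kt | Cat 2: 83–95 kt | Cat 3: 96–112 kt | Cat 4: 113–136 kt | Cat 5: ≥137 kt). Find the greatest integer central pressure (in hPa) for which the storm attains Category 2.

963 hPa

Category 2 begins at V = 83 kt.
Required ΔP = (83/6.7)^(1/0.658) = 12.388^1.520 ≈ 45.82 hPa.
P_c ≤ 1009 − 45.82 = 963.18, so the highest integer P_c is 963 hPa.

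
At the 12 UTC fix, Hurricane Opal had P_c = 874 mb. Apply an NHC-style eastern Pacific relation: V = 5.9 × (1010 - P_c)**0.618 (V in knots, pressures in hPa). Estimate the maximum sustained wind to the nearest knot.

ΔP = 1010 − 874 = 136 mb.
136^0.618 ≈ 20.822.
V ≈ 5.9 × 20.822 ≈ 122.9 kt.

123 kt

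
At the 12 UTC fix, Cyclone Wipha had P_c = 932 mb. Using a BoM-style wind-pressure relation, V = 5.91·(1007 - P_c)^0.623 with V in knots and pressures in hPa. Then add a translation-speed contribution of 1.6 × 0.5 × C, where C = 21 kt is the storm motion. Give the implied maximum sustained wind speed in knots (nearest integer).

104 kt

ΔP = 1007 − 932 = 75 mb.
75^0.623 ≈ 14.729.
V ≈ 5.91 × 14.729 ≈ 87.0 kt.
Translation term: 1.6 × 0.5 × 21 = 16.8 kt.
Corrected V ≈ 103.8 kt → 104 kt.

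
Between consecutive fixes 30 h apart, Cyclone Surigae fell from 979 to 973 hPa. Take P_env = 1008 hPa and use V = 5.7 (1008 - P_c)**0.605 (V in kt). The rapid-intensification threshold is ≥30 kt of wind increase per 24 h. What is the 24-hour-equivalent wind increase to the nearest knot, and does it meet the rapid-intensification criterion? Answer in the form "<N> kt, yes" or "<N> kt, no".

V₁: ΔP = 29, V ≈ 5.7 × 29^0.605 ≈ 43.71 kt.
V₂: ΔP = 35, V ≈ 5.7 × 35^0.605 ≈ 48.98 kt.
ΔV over 30 h = 5.27 kt → 24 h equivalent = 5.27 × 24/30 ≈ 4.22 kt.
4 kt < 30 kt ⇒ not rapid intensification.

4 kt, no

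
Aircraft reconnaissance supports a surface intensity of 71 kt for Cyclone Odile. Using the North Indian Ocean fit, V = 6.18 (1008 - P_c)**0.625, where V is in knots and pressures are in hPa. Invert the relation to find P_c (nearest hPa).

ΔP = (V / 6.18)^(1/0.625) = (71/6.18)^1.600.
71/6.18 = 11.489; 11.489^1.600 ≈ 49.71 hPa.
P_c = 1008 − 49.71 = 958.29 ≈ 958 hPa.

958 hPa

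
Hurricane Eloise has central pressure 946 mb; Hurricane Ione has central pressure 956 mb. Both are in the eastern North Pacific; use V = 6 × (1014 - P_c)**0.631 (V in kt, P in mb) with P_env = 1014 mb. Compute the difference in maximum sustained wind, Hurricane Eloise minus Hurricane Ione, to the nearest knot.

8 kt

Hurricane Eloise: ΔP = 68; V ≈ 6 × 68^0.631 ≈ 85.99 kt.
Hurricane Ione: ΔP = 58; V ≈ 6 × 58^0.631 ≈ 77.78 kt.
Difference ≈ 85.99 − 77.78 = 8.21 → 8 kt.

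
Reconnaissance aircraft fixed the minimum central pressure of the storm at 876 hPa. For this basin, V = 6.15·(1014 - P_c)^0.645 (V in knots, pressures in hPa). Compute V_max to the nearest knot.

148 kt

ΔP = 1014 − 876 = 138 hPa.
138^0.645 ≈ 24.001.
V ≈ 6.15 × 24.001 ≈ 147.6 kt.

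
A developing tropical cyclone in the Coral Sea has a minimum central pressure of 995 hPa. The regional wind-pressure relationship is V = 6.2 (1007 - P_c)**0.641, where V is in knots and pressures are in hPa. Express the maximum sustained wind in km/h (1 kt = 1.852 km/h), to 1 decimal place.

ΔP = 1007 − 995 = 12 hPa.
V ≈ 6.2 × 12^0.641 = 6.2 × 4.918 ≈ 30.489 kt.
30.489 × 1.852 ≈ 56.47 km/h → 56.5 km/h.

56.5 km/h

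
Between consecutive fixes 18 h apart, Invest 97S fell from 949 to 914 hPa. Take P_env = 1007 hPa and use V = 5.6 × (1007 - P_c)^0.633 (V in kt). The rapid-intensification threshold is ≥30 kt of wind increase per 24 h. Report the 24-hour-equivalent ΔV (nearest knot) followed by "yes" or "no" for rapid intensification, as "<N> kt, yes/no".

34 kt, yes

V₁: ΔP = 58, V ≈ 5.6 × 58^0.633 ≈ 73.19 kt.
V₂: ΔP = 93, V ≈ 5.6 × 93^0.633 ≈ 98.68 kt.
ΔV over 18 h = 25.49 kt → 24 h equivalent = 25.49 × 24/18 ≈ 33.99 kt.
34 kt ≥ 30 kt ⇒ rapid intensification.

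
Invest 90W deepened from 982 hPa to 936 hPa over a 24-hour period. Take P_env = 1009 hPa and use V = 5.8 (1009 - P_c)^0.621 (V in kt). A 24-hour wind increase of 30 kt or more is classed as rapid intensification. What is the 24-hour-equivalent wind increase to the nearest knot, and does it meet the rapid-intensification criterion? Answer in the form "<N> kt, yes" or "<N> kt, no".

38 kt, yes

V₁: ΔP = 27, V ≈ 5.8 × 27^0.621 ≈ 44.91 kt.
V₂: ΔP = 73, V ≈ 5.8 × 73^0.621 ≈ 83.28 kt.
ΔV over 24 h = 38.37 kt → 24 h equivalent = 38.37 × 24/24 ≈ 38.37 kt.
38 kt ≥ 30 kt ⇒ rapid intensification.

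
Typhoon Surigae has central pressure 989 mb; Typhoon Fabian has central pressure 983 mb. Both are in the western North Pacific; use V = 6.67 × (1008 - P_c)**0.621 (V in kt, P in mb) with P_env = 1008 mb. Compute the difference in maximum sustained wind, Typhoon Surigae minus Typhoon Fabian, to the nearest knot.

Typhoon Surigae: ΔP = 19; V ≈ 6.67 × 19^0.621 ≈ 41.52 kt.
Typhoon Fabian: ΔP = 25; V ≈ 6.67 × 25^0.621 ≈ 49.23 kt.
Difference ≈ 41.52 − 49.23 = -7.71 → -8 kt.

-8 kt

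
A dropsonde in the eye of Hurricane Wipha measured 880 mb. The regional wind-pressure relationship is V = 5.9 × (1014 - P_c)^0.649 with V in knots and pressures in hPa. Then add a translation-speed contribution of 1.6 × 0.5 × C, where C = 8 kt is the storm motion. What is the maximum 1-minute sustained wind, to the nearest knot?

148 kt

ΔP = 1014 − 880 = 134 mb.
134^0.649 ≈ 24.015.
V ≈ 5.9 × 24.015 ≈ 141.7 kt.
Translation term: 1.6 × 0.5 × 8 = 6.4 kt.
Corrected V ≈ 148.1 kt → 148 kt.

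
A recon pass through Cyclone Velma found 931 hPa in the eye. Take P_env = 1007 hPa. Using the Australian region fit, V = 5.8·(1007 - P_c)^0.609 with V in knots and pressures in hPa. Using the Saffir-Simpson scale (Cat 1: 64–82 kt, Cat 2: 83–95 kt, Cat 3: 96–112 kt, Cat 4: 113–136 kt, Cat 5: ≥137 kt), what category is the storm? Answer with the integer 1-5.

ΔP = 1007 − 931 = 76 hPa.
V ≈ 5.8 × 76^0.609 = 5.8 × 13.98 ≈ 81 kt.
81 kt falls in the Category 1 band.

1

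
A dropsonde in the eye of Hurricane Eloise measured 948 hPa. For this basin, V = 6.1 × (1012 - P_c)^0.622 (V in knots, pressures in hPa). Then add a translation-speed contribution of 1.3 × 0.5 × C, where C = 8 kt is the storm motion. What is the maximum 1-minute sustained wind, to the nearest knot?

ΔP = 1012 − 948 = 64 hPa.
64^0.622 ≈ 13.288.
V ≈ 6.1 × 13.288 ≈ 81.1 kt.
Translation term: 1.3 × 0.5 × 8 = 5.2 kt.
Corrected V ≈ 86.3 kt → 86 kt.

86 kt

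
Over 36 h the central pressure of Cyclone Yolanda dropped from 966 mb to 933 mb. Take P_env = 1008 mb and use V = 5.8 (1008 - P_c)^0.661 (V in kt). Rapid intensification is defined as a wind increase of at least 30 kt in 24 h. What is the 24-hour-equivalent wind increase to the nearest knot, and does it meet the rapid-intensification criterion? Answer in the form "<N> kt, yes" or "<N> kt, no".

21 kt, no

V₁: ΔP = 42, V ≈ 5.8 × 42^0.661 ≈ 68.61 kt.
V₂: ΔP = 75, V ≈ 5.8 × 75^0.661 ≈ 100.66 kt.
ΔV over 36 h = 32.05 kt → 24 h equivalent = 32.05 × 24/36 ≈ 21.37 kt.
21 kt < 30 kt ⇒ not rapid intensification.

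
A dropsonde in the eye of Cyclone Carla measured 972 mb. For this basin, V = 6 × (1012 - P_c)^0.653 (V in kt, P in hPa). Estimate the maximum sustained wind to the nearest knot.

67 kt

ΔP = 1012 − 972 = 40 mb.
40^0.653 ≈ 11.121.
V ≈ 6 × 11.121 ≈ 66.7 kt.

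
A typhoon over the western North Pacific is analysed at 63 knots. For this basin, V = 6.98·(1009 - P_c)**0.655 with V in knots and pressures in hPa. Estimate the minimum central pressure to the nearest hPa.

ΔP = (V / 6.98)^(1/0.655) = (63/6.98)^1.527.
63/6.98 = 9.026; 9.026^1.527 ≈ 28.76 hPa.
P_c = 1009 − 28.76 = 980.24 ≈ 980 hPa.

980 hPa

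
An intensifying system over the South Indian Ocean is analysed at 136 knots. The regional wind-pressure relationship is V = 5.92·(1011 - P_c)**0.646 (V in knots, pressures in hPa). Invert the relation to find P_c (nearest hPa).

ΔP = (V / 5.92)^(1/0.646) = (136/5.92)^1.548.
136/5.92 = 22.973; 22.973^1.548 ≈ 127.98 hPa.
P_c = 1011 − 127.98 = 883.02 ≈ 883 hPa.

883 hPa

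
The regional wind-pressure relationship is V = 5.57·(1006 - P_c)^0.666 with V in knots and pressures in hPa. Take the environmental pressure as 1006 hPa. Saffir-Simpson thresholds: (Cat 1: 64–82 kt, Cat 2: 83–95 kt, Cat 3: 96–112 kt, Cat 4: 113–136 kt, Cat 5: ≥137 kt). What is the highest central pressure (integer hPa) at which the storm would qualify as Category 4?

Category 4 begins at V = 113 kt.
Required ΔP = (113/5.57)^(1/0.666) = 20.287^1.502 ≈ 91.79 hPa.
P_c ≤ 1006 − 91.79 = 914.21, so the highest integer P_c is 914 hPa.

914 hPa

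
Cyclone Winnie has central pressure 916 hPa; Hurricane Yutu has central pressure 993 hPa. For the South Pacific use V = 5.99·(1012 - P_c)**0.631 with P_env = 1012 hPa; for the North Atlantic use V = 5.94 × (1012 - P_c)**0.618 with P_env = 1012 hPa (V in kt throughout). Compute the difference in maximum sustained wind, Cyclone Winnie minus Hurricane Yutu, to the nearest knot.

Cyclone Winnie: ΔP = 96; V ≈ 5.99 × 96^0.631 ≈ 106.72 kt.
Hurricane Yutu: ΔP = 19; V ≈ 5.94 × 19^0.618 ≈ 36.65 kt.
Difference ≈ 106.72 − 36.65 = 70.07 → 70 kt.

70 kt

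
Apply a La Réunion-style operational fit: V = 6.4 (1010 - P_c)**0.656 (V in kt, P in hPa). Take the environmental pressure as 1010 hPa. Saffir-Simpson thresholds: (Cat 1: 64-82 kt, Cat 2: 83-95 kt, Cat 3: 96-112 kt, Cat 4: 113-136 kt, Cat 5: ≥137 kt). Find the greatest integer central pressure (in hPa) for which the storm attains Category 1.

Category 1 begins at V = 64 kt.
Required ΔP = (64/6.4)^(1/0.656) = 10.000^1.524 ≈ 33.45 hPa.
P_c ≤ 1010 − 33.45 = 976.55, so the highest integer P_c is 976 hPa.

976 hPa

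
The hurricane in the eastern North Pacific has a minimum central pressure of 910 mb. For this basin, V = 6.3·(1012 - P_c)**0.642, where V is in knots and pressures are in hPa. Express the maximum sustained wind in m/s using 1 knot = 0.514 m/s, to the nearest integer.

ΔP = 1012 − 910 = 102 mb.
V ≈ 6.3 × 102^0.642 = 6.3 × 19.477 ≈ 122.705 kt.
122.705 × 0.514 ≈ 63.07 m/s → 63 m/s.

63 m/s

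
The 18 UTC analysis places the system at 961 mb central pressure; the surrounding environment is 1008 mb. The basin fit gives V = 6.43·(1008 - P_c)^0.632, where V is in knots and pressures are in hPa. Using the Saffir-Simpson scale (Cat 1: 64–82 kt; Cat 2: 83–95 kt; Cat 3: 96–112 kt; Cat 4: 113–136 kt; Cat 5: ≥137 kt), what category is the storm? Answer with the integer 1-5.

1

ΔP = 1008 − 961 = 47 mb.
V ≈ 6.43 × 47^0.632 = 6.43 × 11.40 ≈ 73 kt.
73 kt falls in the Category 1 band.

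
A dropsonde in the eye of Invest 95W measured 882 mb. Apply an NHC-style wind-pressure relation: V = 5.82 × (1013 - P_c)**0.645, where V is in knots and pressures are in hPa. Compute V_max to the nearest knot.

ΔP = 1013 − 882 = 131 mb.
131^0.645 ≈ 23.208.
V ≈ 5.82 × 23.208 ≈ 135.1 kt.

135 kt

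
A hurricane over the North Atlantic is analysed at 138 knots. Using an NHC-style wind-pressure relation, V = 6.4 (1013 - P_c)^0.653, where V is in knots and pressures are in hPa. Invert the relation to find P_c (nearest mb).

903 mb

ΔP = (V / 6.4)^(1/0.653) = (138/6.4)^1.531.
138/6.4 = 21.562; 21.562^1.531 ≈ 110.26 mb.
P_c = 1013 − 110.26 = 902.74 ≈ 903 mb.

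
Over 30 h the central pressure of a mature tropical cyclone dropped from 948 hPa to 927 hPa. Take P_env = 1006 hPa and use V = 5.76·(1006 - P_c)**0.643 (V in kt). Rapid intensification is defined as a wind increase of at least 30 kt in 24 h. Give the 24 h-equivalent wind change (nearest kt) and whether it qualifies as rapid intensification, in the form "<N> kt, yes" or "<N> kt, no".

V₁: ΔP = 58, V ≈ 5.76 × 58^0.643 ≈ 78.40 kt.
V₂: ΔP = 79, V ≈ 5.76 × 79^0.643 ≈ 95.63 kt.
ΔV over 30 h = 17.23 kt → 24 h equivalent = 17.23 × 24/30 ≈ 13.78 kt.
14 kt < 30 kt ⇒ not rapid intensification.

14 kt, no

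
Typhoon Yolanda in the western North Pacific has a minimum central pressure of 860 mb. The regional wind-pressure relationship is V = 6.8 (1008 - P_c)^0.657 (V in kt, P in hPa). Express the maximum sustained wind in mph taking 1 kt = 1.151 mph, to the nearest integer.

ΔP = 1008 − 860 = 148 mb.
V ≈ 6.8 × 148^0.657 = 6.8 × 26.660 ≈ 181.289 kt.
181.289 × 1.151 ≈ 208.66 mph → 209 mph.

209 mph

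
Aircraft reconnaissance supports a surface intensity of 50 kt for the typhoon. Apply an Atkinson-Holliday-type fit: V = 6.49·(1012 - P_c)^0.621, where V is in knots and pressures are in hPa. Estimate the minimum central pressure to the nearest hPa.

ΔP = (V / 6.49)^(1/0.621) = (50/6.49)^1.610.
50/6.49 = 7.704; 7.704^1.610 ≈ 26.79 hPa.
P_c = 1012 − 26.79 = 985.21 ≈ 985 hPa.

985 hPa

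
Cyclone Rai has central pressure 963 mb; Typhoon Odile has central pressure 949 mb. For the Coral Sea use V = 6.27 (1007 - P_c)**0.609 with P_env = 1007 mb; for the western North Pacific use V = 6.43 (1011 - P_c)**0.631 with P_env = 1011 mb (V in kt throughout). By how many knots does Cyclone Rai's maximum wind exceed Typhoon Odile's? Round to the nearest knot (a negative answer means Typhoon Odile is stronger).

Cyclone Rai: ΔP = 44; V ≈ 6.27 × 44^0.609 ≈ 62.82 kt.
Typhoon Odile: ΔP = 62; V ≈ 6.43 × 62^0.631 ≈ 86.94 kt.
Difference ≈ 62.82 − 86.94 = -24.12 → -24 kt.

-24 kt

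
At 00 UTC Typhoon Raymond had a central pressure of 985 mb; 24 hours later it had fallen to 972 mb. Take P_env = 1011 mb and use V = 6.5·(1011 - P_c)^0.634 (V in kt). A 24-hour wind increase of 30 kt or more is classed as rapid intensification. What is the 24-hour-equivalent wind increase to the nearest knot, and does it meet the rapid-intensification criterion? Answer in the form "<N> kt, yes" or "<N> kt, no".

V₁: ΔP = 26, V ≈ 6.5 × 26^0.634 ≈ 51.29 kt.
V₂: ΔP = 39, V ≈ 6.5 × 39^0.634 ≈ 66.32 kt.
ΔV over 24 h = 15.03 kt → 24 h equivalent = 15.03 × 24/24 ≈ 15.03 kt.
15 kt < 30 kt ⇒ not rapid intensification.

15 kt, no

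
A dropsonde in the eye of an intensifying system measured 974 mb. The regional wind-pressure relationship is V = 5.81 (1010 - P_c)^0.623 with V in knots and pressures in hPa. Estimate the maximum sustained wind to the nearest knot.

54 kt

ΔP = 1010 − 974 = 36 mb.
36^0.623 ≈ 9.323.
V ≈ 5.81 × 9.323 ≈ 54.2 kt.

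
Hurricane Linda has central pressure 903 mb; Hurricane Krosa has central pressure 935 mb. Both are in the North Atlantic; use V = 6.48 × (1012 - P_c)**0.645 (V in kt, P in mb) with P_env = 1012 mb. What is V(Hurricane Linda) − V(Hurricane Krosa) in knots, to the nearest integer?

Hurricane Linda: ΔP = 109; V ≈ 6.48 × 109^0.645 ≈ 133.57 kt.
Hurricane Krosa: ΔP = 77; V ≈ 6.48 × 77^0.645 ≈ 106.75 kt.
Difference ≈ 133.57 − 106.75 = 26.82 → 27 kt.

27 kt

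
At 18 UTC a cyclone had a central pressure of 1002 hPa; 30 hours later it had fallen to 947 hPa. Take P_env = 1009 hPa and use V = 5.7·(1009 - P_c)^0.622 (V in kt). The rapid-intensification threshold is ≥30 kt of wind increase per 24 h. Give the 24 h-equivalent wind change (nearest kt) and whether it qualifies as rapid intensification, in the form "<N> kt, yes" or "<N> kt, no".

44 kt, yes

V₁: ΔP = 7, V ≈ 5.7 × 7^0.622 ≈ 19.12 kt.
V₂: ΔP = 62, V ≈ 5.7 × 62^0.622 ≈ 74.26 kt.
ΔV over 30 h = 55.14 kt → 24 h equivalent = 55.14 × 24/30 ≈ 44.11 kt.
44 kt ≥ 30 kt ⇒ rapid intensification.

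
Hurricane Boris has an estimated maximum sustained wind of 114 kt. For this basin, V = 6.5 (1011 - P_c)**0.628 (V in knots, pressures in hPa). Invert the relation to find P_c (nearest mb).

915 mb

ΔP = (V / 6.5)^(1/0.628) = (114/6.5)^1.592.
114/6.5 = 17.538; 17.538^1.592 ≈ 95.69 mb.
P_c = 1011 − 95.69 = 915.31 ≈ 915 mb.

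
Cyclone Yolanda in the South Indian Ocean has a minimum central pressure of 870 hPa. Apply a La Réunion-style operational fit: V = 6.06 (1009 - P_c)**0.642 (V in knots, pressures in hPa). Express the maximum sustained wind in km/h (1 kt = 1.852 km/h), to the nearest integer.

ΔP = 1009 − 870 = 139 hPa.
V ≈ 6.06 × 139^0.642 = 6.06 × 23.758 ≈ 143.975 kt.
143.975 × 1.852 ≈ 266.64 km/h → 267 km/h.

267 km/h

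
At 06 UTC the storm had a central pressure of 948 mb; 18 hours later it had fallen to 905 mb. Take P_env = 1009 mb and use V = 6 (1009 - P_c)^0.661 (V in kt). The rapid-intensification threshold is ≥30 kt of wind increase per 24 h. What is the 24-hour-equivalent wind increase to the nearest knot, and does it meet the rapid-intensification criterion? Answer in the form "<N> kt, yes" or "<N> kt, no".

V₁: ΔP = 61, V ≈ 6 × 61^0.661 ≈ 90.84 kt.
V₂: ΔP = 104, V ≈ 6 × 104^0.661 ≈ 129.24 kt.
ΔV over 18 h = 38.40 kt → 24 h equivalent = 38.40 × 24/18 ≈ 51.20 kt.
51 kt ≥ 30 kt ⇒ rapid intensification.

51 kt, yes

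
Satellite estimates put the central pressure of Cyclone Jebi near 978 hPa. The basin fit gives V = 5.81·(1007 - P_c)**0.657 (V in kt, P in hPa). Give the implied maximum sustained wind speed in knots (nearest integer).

53 kt

ΔP = 1007 − 978 = 29 hPa.
29^0.657 ≈ 9.137.
V ≈ 5.81 × 9.137 ≈ 53.1 kt.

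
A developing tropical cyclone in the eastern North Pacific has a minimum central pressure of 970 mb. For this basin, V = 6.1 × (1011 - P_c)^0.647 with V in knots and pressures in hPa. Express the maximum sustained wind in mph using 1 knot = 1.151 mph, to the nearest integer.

ΔP = 1011 − 970 = 41 mb.
V ≈ 6.1 × 41^0.647 = 6.1 × 11.053 ≈ 67.422 kt.
67.422 × 1.151 ≈ 77.60 mph → 78 mph.

78 mph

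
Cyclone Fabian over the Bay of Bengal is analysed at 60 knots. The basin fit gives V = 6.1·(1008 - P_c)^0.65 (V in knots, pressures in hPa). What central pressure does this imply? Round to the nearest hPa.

ΔP = (V / 6.1)^(1/0.65) = (60/6.1)^1.538.
60/6.1 = 9.836; 9.836^1.538 ≈ 33.68 hPa.
P_c = 1008 − 33.68 = 974.32 ≈ 974 hPa.

974 hPa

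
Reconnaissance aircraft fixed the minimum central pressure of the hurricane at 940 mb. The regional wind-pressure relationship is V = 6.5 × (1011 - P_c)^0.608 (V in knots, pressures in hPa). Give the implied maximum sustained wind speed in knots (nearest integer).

87 kt

ΔP = 1011 − 940 = 71 mb.
71^0.608 ≈ 13.353.
V ≈ 6.5 × 13.353 ≈ 86.8 kt.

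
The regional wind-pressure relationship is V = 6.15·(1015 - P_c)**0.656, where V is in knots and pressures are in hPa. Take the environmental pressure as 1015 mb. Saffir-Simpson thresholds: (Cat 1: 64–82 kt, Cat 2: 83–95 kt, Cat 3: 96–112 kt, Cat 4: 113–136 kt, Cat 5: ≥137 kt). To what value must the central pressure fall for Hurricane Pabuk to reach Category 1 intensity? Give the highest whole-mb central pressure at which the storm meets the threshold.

979 mb

Category 1 begins at V = 64 kt.
Required ΔP = (64/6.15)^(1/0.656) = 10.407^1.524 ≈ 35.54 mb.
P_c ≤ 1015 − 35.54 = 979.46, so the highest integer P_c is 979 mb.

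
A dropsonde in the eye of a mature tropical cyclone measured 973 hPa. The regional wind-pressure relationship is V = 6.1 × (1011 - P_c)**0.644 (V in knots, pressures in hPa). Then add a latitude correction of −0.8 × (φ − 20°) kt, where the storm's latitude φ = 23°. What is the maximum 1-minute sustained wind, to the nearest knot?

61 kt

ΔP = 1011 − 973 = 38 hPa.
38^0.644 ≈ 10.408.
V ≈ 6.1 × 10.408 ≈ 63.5 kt.
Latitude correction: −0.8 × (23 − 20) = -2.4 kt.
Corrected V ≈ 61.1 kt → 61 kt.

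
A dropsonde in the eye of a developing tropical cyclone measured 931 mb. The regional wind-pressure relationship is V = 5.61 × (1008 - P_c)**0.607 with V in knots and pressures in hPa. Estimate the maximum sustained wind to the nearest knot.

ΔP = 1008 − 931 = 77 mb.
77^0.607 ≈ 13.967.
V ≈ 5.61 × 13.967 ≈ 78.4 kt.

78 kt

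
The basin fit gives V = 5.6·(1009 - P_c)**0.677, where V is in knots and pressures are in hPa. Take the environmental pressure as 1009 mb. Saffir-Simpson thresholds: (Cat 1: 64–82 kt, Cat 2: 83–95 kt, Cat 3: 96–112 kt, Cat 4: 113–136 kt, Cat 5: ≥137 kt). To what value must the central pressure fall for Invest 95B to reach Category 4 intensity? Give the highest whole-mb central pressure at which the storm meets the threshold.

924 mb

Category 4 begins at V = 113 kt.
Required ΔP = (113/5.6)^(1/0.677) = 20.179^1.477 ≈ 84.62 mb.
P_c ≤ 1009 − 84.62 = 924.38, so the highest integer P_c is 924 mb.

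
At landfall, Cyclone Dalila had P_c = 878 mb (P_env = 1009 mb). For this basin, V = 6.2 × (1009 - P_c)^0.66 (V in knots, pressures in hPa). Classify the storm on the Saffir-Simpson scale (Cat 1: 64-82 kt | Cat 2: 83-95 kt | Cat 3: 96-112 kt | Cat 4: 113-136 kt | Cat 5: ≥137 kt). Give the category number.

ΔP = 1009 − 878 = 131 mb.
V ≈ 6.2 × 131^0.66 = 6.2 × 24.97 ≈ 155 kt.
155 kt falls in the Category 5 band.

5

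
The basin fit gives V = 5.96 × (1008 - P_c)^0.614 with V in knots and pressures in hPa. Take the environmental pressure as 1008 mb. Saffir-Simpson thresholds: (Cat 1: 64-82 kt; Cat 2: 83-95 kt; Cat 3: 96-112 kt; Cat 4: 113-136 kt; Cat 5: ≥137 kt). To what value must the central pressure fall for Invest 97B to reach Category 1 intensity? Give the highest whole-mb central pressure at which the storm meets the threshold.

Category 1 begins at V = 64 kt.
Required ΔP = (64/5.96)^(1/0.614) = 10.738^1.629 ≈ 47.76 mb.
P_c ≤ 1008 − 47.76 = 960.24, so the highest integer P_c is 960 mb.

960 mb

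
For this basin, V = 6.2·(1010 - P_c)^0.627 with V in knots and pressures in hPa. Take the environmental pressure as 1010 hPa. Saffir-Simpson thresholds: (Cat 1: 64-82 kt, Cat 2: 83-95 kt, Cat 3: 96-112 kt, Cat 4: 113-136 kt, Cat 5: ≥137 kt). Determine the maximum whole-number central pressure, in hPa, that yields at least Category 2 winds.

947 hPa

Category 2 begins at V = 83 kt.
Required ΔP = (83/6.2)^(1/0.627) = 13.387^1.595 ≈ 62.65 hPa.
P_c ≤ 1010 − 62.65 = 947.35, so the highest integer P_c is 947 hPa.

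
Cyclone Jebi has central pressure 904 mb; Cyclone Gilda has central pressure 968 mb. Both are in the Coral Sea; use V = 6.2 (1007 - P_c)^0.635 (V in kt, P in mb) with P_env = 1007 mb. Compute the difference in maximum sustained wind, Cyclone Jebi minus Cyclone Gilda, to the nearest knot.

54 kt

Cyclone Jebi: ΔP = 103; V ≈ 6.2 × 103^0.635 ≈ 117.64 kt.
Cyclone Gilda: ΔP = 39; V ≈ 6.2 × 39^0.635 ≈ 63.49 kt.
Difference ≈ 117.64 − 63.49 = 54.15 → 54 kt.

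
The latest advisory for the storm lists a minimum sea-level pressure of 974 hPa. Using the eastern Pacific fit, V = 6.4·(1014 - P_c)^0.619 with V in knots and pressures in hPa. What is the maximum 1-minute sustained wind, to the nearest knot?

63 kt

ΔP = 1014 − 974 = 40 hPa.
40^0.619 ≈ 9.810.
V ≈ 6.4 × 9.810 ≈ 62.8 kt.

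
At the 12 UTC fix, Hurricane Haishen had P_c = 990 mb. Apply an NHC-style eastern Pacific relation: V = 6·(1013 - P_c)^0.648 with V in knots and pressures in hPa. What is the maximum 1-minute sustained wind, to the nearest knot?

46 kt

ΔP = 1013 − 990 = 23 mb.
23^0.648 ≈ 7.628.
V ≈ 6 × 7.628 ≈ 45.8 kt.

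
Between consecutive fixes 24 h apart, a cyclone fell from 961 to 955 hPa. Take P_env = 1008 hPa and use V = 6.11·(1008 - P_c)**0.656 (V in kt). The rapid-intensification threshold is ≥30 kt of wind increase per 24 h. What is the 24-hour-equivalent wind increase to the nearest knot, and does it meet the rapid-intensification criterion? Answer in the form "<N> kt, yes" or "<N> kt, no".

V₁: ΔP = 47, V ≈ 6.11 × 47^0.656 ≈ 76.37 kt.
V₂: ΔP = 53, V ≈ 6.11 × 53^0.656 ≈ 82.64 kt.
ΔV over 24 h = 6.27 kt → 24 h equivalent = 6.27 × 24/24 ≈ 6.27 kt.
6 kt < 30 kt ⇒ not rapid intensification.

6 kt, no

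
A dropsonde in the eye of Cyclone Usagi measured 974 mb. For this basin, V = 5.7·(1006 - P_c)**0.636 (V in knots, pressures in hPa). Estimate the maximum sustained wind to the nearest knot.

ΔP = 1006 − 974 = 32 mb.
32^0.636 ≈ 9.063.
V ≈ 5.7 × 9.063 ≈ 51.7 kt.

52 kt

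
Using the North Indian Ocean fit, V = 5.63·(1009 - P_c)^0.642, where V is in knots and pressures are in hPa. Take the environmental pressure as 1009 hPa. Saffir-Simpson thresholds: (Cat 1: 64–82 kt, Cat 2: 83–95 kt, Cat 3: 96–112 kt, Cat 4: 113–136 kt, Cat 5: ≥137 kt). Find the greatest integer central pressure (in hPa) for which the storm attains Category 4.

902 hPa

Category 4 begins at V = 113 kt.
Required ΔP = (113/5.63)^(1/0.642) = 20.071^1.558 ≈ 106.89 hPa.
P_c ≤ 1009 − 106.89 = 902.11, so the highest integer P_c is 902 hPa.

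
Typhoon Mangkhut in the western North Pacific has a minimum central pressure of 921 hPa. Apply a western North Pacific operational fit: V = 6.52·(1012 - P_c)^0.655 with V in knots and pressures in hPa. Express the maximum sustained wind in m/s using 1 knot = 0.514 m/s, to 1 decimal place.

ΔP = 1012 − 921 = 91 hPa.
V ≈ 6.52 × 91^0.655 = 6.52 × 19.194 ≈ 125.147 kt.
125.147 × 0.514 ≈ 64.33 m/s → 64.3 m/s.

64.3 m/s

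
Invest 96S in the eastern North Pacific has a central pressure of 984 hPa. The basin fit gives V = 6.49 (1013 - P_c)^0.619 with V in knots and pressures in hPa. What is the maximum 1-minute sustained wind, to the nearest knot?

ΔP = 1013 − 984 = 29 hPa.
29^0.619 ≈ 8.039.
V ≈ 6.49 × 8.039 ≈ 52.2 kt.

52 kt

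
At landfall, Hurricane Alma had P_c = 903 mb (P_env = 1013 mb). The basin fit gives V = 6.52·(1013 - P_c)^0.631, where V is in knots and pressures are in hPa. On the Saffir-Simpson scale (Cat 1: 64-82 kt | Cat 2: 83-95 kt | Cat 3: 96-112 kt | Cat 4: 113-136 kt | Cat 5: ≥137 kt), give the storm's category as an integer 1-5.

ΔP = 1013 − 903 = 110 mb.
V ≈ 6.52 × 110^0.631 = 6.52 × 19.41 ≈ 127 kt.
127 kt falls in the Category 4 band.

4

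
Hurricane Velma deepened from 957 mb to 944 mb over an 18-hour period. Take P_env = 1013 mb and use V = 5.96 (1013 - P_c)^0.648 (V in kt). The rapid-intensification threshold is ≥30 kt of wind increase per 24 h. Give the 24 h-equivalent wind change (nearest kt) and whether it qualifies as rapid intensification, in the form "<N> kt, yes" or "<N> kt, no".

16 kt, no

V₁: ΔP = 56, V ≈ 5.96 × 56^0.648 ≈ 80.92 kt.
V₂: ΔP = 69, V ≈ 5.96 × 69^0.648 ≈ 92.64 kt.
ΔV over 18 h = 11.72 kt → 24 h equivalent = 11.72 × 24/18 ≈ 15.63 kt.
16 kt < 30 kt ⇒ not rapid intensification.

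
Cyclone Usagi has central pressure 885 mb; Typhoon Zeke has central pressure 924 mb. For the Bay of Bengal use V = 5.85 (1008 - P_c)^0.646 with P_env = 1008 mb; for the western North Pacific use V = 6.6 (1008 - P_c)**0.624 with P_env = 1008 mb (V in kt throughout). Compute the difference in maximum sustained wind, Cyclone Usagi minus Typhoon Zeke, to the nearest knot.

26 kt

Cyclone Usagi: ΔP = 123; V ≈ 5.85 × 123^0.646 ≈ 130.99 kt.
Typhoon Zeke: ΔP = 84; V ≈ 6.6 × 84^0.624 ≈ 104.78 kt.
Difference ≈ 130.99 − 104.78 = 26.21 → 26 kt.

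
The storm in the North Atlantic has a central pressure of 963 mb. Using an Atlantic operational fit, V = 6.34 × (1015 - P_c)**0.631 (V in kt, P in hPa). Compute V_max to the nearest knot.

77 kt

ΔP = 1015 − 963 = 52 mb.
52^0.631 ≈ 12.100.
V ≈ 6.34 × 12.100 ≈ 76.7 kt.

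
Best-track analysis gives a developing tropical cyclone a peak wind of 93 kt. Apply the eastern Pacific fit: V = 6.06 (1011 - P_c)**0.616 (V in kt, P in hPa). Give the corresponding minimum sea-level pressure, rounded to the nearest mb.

ΔP = (V / 6.06)^(1/0.616) = (93/6.06)^1.623.
93/6.06 = 15.347; 15.347^1.623 ≈ 84.21 mb.
P_c = 1011 − 84.21 = 926.79 ≈ 927 mb.

927 mb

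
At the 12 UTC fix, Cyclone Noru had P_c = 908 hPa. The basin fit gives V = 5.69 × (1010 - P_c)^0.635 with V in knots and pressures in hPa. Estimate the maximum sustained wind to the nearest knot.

ΔP = 1010 − 908 = 102 hPa.
102^0.635 ≈ 18.857.
V ≈ 5.69 × 18.857 ≈ 107.3 kt.

107 kt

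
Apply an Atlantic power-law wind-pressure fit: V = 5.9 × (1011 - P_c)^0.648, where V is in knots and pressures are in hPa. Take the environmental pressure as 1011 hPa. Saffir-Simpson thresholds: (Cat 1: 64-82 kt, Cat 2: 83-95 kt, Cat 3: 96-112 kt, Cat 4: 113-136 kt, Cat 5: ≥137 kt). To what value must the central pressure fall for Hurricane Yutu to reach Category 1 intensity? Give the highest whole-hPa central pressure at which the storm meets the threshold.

Category 1 begins at V = 64 kt.
Required ΔP = (64/5.9)^(1/0.648) = 10.847^1.543 ≈ 39.60 hPa.
P_c ≤ 1011 − 39.60 = 971.40, so the highest integer P_c is 971 hPa.

971 hPa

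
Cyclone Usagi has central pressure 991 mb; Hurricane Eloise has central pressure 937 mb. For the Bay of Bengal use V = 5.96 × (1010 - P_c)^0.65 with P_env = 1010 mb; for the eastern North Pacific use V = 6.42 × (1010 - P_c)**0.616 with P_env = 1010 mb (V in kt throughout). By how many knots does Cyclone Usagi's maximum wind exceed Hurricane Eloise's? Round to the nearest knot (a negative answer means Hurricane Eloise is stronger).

-50 kt

Cyclone Usagi: ΔP = 19; V ≈ 5.96 × 19^0.65 ≈ 40.41 kt.
Hurricane Eloise: ΔP = 73; V ≈ 6.42 × 73^0.616 ≈ 90.23 kt.
Difference ≈ 40.41 − 90.23 = -49.82 → -50 kt.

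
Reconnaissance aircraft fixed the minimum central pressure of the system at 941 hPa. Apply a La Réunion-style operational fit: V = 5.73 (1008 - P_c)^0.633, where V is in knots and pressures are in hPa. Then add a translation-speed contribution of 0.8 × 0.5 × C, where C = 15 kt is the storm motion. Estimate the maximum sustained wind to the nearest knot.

ΔP = 1008 − 941 = 67 hPa.
67^0.633 ≈ 14.319.
V ≈ 5.73 × 14.319 ≈ 82.0 kt.
Translation term: 0.8 × 0.5 × 15 = 6 kt.
Corrected V ≈ 88 kt → 88 kt.

88 kt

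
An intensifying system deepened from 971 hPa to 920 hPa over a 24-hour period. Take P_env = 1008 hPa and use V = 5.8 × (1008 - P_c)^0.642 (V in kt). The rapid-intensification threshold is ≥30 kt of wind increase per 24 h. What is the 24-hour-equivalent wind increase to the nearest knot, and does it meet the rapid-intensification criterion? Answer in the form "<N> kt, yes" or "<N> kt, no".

44 kt, yes

V₁: ΔP = 37, V ≈ 5.8 × 37^0.642 ≈ 58.91 kt.
V₂: ΔP = 88, V ≈ 5.8 × 88^0.642 ≈ 102.75 kt.
ΔV over 24 h = 43.84 kt → 24 h equivalent = 43.84 × 24/24 ≈ 43.84 kt.
44 kt ≥ 30 kt ⇒ rapid intensification.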